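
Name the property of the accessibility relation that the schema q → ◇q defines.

This is a form of the T axiom.
It corresponds to reflexivity: ∀x Rxx.

Reflexivity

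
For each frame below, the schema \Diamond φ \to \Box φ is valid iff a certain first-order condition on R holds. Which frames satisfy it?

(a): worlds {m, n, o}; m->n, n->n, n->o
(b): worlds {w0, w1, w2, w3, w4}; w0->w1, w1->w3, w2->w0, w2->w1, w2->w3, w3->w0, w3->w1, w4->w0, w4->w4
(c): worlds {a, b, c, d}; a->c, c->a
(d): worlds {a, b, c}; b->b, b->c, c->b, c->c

Frame correspondent (Sahlqvist): \forall x \forall y \forall z (Rxy \wedge Rxz \to y = z) — i.e. partial functionality.
(a): fails — n sees both n and o.
(b): fails — w2 sees both w0 and w1.
(c): holds.
(d): fails — b sees both b and c.
Valid on: (c).

(c)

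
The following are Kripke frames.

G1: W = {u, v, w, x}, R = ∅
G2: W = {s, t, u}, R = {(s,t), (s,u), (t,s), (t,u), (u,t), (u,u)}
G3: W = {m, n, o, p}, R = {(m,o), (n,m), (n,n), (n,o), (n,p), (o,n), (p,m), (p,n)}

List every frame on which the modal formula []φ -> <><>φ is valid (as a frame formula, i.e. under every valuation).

Frame correspondent (Sahlqvist): forall x exists w (xRw & x R^2 w) — i.e. a generalized confluence (Geach) condition.
G1: fails — at u but no t with uRt and uR²t.
G2: satisfies the condition.
G3: fails — at m but no w with mRw and mR²w.
Valid on: G2.

G2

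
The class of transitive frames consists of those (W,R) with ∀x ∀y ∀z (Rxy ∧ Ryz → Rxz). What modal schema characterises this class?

This is transitivity; the standard corresponding axiom is 4: □ψ → □□ψ.

□ψ → □□ψ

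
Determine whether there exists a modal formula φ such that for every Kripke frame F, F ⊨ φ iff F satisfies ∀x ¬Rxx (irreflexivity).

Modal frame validity is preserved under surjective bounded morphisms.
The 3-cycle (worlds w0,w1,w2 with w0→w1→w2→w0) is irreflexive, and the map sending every world to a single reflexive point • is a surjective bounded morphism (forth: every edge maps to (•,•); back: every world has a successor). So any modal formula valid on the 3-cycle is also valid on the reflexive point, which is not irreflexive.
So the class is not modally definable.

Not modally definable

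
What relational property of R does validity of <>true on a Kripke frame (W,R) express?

seriality

◇⊤ holds at w iff w has a successor, so frame-validity of ◇⊤ is exactly seriality. Equivalently via □φ → ◇φ:
Suppose □φ→◇φ is valid. At any x set V(φ)=W. Then □φ at x, so ◇φ at x, so x has a successor.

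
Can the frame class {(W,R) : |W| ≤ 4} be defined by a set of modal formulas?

If a class were modally definable it would be closed under disjoint unions (Goldblatt–Thomason).
Any modal formula valid on each of 5 disjoint one-world frames is valid on their disjoint union (validity is preserved under disjoint unions). Each one-world frame has |W|=1≤4, but the union has |W|=5.
So the class is not modally definable.

Not modally definable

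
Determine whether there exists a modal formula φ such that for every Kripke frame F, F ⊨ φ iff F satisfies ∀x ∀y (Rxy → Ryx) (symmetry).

Yes — defined by q → □◇q

This is a Sahlqvist condition; the B axiom q → □◇q defines it.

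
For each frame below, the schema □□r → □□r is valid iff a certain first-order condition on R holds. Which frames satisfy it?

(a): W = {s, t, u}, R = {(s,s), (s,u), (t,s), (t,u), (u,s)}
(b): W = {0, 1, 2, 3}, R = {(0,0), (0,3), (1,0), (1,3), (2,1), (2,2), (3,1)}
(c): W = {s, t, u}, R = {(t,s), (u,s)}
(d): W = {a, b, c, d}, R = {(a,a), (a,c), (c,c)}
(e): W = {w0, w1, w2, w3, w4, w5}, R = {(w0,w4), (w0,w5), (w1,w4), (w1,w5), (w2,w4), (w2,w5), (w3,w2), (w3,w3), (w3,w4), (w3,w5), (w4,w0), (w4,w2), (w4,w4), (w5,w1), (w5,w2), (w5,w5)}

(a), (b), (c), (d), (e)

Frame correspondent (Sahlqvist): ∀x ∀z (xR²z → ∃w (xR²w ∧ z = w)) — i.e. a generalized confluence (Geach) condition.
(a): holds.
(b): holds.
(c): holds.
(d): holds.
(e): holds.
Valid on: (a), (b), (c), (d), (e).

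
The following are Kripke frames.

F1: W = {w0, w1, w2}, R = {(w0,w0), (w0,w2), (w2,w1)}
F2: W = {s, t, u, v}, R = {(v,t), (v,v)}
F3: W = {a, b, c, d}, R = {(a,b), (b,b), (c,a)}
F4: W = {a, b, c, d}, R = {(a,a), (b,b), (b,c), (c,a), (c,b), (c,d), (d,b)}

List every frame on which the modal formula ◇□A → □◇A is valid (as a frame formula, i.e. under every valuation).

The schema corresponds to convergence: ∀x ∀y ∀z (Rxy ∧ Rxz → ∃w (Ryw ∧ Rzw)).
F1: fails — Rw0w2 and Rw0w0 but w2 and w0 have no common successor.
F2: fails — Rvt and Rvt but t and t have no common successor.
F3: satisfies the condition.
F4: fails — Rcd and Rca but d and a have no common successor.

F3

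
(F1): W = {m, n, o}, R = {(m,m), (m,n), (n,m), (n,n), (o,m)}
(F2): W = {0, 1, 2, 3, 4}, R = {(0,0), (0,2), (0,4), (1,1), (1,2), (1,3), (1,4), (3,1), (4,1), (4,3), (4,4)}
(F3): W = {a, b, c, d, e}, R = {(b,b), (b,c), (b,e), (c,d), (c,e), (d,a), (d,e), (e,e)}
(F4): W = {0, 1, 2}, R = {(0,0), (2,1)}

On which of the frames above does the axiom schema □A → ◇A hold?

The schema corresponds to seriality: ∀x ∃y Rxy.
(F1): satisfies the condition.
(F2): fails — world 2 has no successor.
(F3): fails — world a has no successor.
(F4): fails — world 1 has no successor.

(F1)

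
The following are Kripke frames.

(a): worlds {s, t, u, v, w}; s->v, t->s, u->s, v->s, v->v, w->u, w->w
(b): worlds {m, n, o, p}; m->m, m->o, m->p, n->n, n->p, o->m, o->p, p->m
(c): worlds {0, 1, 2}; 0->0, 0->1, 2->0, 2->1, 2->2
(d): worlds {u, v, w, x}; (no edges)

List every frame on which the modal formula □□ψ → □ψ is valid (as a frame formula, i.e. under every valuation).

Frame correspondent (Sahlqvist): ∀x ∀y (Rxy → ∃z (Rxz ∧ Rzy)) — i.e. density.
(a): fails — Rus but no z with Ruz and Rzs.
(b): satisfies the condition.
(c): satisfies the condition.
(d): satisfies the condition.
Valid on: (b), (c), (d).

(b), (c), (d)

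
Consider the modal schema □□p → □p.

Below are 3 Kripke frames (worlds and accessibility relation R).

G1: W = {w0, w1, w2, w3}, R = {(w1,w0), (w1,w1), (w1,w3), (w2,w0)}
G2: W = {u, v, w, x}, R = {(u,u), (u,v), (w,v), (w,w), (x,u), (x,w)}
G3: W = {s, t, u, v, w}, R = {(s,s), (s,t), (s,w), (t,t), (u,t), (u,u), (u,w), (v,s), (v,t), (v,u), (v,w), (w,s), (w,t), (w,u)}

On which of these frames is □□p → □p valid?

The schema corresponds to density: ∀x ∀y (Rxy → ∃z (Rxz ∧ Rzy)).
G1: fails — Rw2w0 but no z with Rw2z and Rzw0.
G2: condition met.
G3: condition met.

G2, G3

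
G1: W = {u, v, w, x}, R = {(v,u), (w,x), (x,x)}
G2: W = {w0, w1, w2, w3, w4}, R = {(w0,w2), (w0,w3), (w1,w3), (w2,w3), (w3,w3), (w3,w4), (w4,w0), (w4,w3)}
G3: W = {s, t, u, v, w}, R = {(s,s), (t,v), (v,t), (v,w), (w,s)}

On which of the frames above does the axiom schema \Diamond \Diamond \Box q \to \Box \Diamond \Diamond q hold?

G1, G2

The schema corresponds to a generalized confluence (Geach) condition: \forall x \forall y \forall z ((x R^2 y \wedge xRz) \to \exists w (yRw \wedge z R^2 w)).
G1: holds.
G2: holds.
G3: fails — vR²s, vRt but no w* with sRw* and tR²w*.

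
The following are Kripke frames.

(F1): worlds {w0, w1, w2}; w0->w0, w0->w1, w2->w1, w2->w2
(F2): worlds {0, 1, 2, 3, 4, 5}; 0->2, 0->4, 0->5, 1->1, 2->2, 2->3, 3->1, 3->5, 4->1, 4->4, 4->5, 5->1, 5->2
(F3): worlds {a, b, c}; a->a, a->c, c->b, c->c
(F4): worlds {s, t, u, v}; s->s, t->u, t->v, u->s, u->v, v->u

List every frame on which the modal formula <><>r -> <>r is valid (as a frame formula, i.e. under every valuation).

(F1)

The schema corresponds to transitivity: forall x forall y forall z (Rxy & Ryz -> Rxz).
(F1): ✓.
(F2): fails — R02 and R23 but not R03.
(F3): fails — Rac and Rcb but not Rab.
(F4): fails — Ruv and Rvu but not Ruu.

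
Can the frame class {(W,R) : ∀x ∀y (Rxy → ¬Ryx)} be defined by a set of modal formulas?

If a class were modally definable it would be closed under surjective bounded morphisms (Goldblatt–Thomason).
The 5-cycle (worlds a,b,c,d,e with a→b→c→d→e→a) is asymmetric. Mapping every world to a single reflexive point • is a surjective bounded morphism, and the reflexive point is not asymmetric (R•• but asymmetry requires ¬R••).
Hence asymmetry is not modally definable.

Not modally definable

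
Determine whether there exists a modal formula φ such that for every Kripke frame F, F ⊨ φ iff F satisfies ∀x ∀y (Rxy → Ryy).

Yes, by □(□q → q)

This is a Sahlqvist condition; the T□ axiom □(□q → q) defines it.
Suppose □(□q→q) is valid. Take Rxy and set V(q)={w : Ryw}. Then at y, □q holds; since □(□q→q) at x, □q→q at y, so q at y, i.e. Ryy.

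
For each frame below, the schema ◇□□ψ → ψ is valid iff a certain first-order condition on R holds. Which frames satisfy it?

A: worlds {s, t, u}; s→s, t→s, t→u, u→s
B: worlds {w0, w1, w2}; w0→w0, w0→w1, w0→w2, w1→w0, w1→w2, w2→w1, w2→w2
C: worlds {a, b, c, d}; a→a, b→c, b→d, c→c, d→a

B

Frame correspondent (Sahlqvist): ∀x ∀y (xRy → ∃w (yR²w ∧ x = w)) — i.e. a generalized confluence (Geach) condition.
A: fails — tRs but no w with sR²w and t=w.
B: ✓.
C: fails — bRc but no w with cR²w and b=w.
Valid on: B.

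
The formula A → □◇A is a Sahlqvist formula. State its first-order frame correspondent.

Suppose A→□◇A is valid. Take Rxy and set V(A)={x}. Then A at x, so □◇A at x, so ◇A at y, so some z with Ryz has A; z=x, i.e. Ryx.

symmetry: ∀x ∀y (Rxy → Ryx)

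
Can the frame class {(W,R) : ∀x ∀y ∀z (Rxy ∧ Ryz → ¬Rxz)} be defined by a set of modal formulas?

If a class were modally definable it would be closed under surjective bounded morphisms (Goldblatt–Thomason).
The 3-cycle (worlds a,b,c with a→b→c→a) is intransitive. Mapping every world to a single reflexive point • is a surjective bounded morphism; the reflexive point is not intransitive (R••∧R•• but R••).
So the class is not modally definable.

Not modally definable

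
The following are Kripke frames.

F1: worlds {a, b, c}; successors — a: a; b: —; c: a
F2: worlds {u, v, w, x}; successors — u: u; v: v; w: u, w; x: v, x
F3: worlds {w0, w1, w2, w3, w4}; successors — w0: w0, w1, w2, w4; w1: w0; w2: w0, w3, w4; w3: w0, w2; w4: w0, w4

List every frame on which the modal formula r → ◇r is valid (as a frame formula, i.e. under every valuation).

This is the axiom for reflexivity; its first-order frame correspondent is ∀x Rxx.
F1: fails — world b does not see itself.
F2: ✓.
F3: fails — world w1 does not see itself.
Valid on: F2.

F2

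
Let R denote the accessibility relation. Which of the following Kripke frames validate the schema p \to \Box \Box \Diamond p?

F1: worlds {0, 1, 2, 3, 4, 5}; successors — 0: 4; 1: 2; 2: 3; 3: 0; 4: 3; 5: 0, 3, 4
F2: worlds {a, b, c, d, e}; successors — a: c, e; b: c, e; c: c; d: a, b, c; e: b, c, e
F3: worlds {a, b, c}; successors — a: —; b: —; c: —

This is the axiom for a generalized confluence (Geach) condition; its first-order frame correspondent is \forall x \forall z (x R^2 z \to \exists w (x = w \wedge zRw)).
F1: fails — 1R²3 but no w with 1=w and 3Rw.
F2: fails — aR²b but no w with a=w and bRw.
F3: satisfies the condition.

F3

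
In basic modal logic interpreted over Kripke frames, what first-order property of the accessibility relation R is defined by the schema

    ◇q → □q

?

Suppose ◇q→□q is valid. Take Rxy, Rxz and set V(q)={y}. Then ◇q at x, so □q at x, so q at z, i.e. z=y.

partial functionality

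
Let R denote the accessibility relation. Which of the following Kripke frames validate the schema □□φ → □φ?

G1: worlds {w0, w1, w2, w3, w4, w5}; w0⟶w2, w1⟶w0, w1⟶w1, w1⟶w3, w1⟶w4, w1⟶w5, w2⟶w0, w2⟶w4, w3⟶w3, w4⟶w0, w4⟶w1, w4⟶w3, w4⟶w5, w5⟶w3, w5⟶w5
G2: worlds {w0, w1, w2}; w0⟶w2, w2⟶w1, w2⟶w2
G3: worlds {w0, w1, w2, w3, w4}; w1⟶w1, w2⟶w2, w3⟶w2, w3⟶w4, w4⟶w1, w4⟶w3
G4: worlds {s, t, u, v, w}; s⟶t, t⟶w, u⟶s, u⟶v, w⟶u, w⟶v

This is the axiom for density; its first-order frame correspondent is ∀x ∀y (Rxy → ∃z (Rxz ∧ Rzy)).
G1: fails — Rw2w4 but no z with Rw2z and Rzw4.
G2: holds.
G3: fails — Rw4w3 but no z with Rw4z and Rzw3.
G4: fails — Ruv but no z with Ruz and Rzv.
Valid on: G2.

G2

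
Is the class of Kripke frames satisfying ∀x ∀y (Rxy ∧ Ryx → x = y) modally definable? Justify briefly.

No — not modally definable

If a class were modally definable it would be closed under surjective bounded morphisms (Goldblatt–Thomason).
The 6-cycle (worlds a,b,c,d,e,f with a→b→c→d→e→f→a) is antisymmetric. Sending even-indexed worlds to s and odd-indexed worlds to t is a surjective bounded morphism onto the two-world frame with s↔t, which is not antisymmetric.
So no modal formula (or set of formulas) defines exactly the antisymmetric frames.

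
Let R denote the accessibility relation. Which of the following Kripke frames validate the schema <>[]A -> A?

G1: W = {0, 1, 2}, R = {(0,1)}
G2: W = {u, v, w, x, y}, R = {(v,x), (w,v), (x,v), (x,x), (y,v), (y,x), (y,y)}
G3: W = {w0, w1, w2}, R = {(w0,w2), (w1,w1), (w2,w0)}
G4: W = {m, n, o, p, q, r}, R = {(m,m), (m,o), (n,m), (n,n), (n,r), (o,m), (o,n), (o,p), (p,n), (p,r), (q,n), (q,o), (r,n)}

G3

Frame correspondent (Sahlqvist): forall x forall y (Rxy -> Ryx) — i.e. symmetry.
G1: fails — R01 but not R10.
G2: fails — Ryx but not Rxy.
G3: ✓.
G4: fails — Ron but not Rno.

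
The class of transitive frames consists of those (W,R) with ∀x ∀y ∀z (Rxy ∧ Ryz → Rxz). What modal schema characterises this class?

□ψ → □□ψ

A defining formula is □ψ → □□ψ (the 4 axiom).
Suppose □ψ→□□ψ is valid. Take Rxy, Ryz and set V(ψ)={w : Rxw}. Then □ψ at x, so □□ψ at x, so □ψ at y, so ψ at z, i.e. Rxz.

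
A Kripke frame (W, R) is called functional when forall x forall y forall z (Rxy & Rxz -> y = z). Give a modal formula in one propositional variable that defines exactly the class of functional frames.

◇ψ → □ψ

A defining formula is ◇ψ → □ψ (the CD axiom).
Suppose ◇ψ→□ψ is valid. Take Rxy, Rxz and set V(ψ)={y}. Then ◇ψ at x, so □ψ at x, so ψ at z, i.e. z=y.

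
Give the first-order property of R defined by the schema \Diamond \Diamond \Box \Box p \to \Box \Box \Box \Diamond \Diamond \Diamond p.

\forall x \forall y \forall z ((x R^2 y \wedge x R^3 z) \to \exists w (y R^2 w \wedge z R^3 w))

This is a Sahlqvist (Geach-type) schema ◇^2□^2p → □^3◇^3p.
Minimal-valuation argument: fix x; take any y with xR^2y and any z with xR^3z. Set V(p) to the set of worlds R-reachable from y in exactly 2 steps. Then □^2p holds at y, so the antecedent holds at x; validity forces ◇^3p at z, giving a w with zR^3w and yR^2w.
First-order correspondent: \forall x \forall y \forall z ((x R^2 y \wedge x R^3 z) \to \exists w (y R^2 w \wedge z R^3 w)).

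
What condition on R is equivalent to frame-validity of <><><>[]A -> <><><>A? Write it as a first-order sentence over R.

forall x forall y (x R^3 y -> exists w (yRw & x R^3 w))

This is a Sahlqvist (Geach-type) schema ◇^3□^1A → □^0◇^3A.
Minimal-valuation argument: fix x; take any y with xR^3y and any z with xR^0z. Set V(A) to the set of worlds R-reachable from y in exactly 1 step. Then □^1A holds at y, so the antecedent holds at x; validity forces ◇^3A at z, giving a w with zR^3w and yR^1w.
First-order correspondent: forall x forall y (x R^3 y -> exists w (yRw & x R^3 w)).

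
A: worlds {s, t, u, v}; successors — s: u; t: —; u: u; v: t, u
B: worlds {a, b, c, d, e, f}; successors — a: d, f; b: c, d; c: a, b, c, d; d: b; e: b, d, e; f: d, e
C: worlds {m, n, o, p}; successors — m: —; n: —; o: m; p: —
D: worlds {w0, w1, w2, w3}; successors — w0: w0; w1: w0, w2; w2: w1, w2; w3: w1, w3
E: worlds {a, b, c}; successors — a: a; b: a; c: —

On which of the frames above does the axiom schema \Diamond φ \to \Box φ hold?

C, E

This is the axiom for partial functionality; its first-order frame correspondent is \forall x \forall y \forall z (Rxy \wedge Rxz \to y = z).
A: fails — v sees both t and u.
B: fails — a sees both d and f.
C: satisfies the condition.
D: fails — w1 sees both w0 and w2.
E: satisfies the condition.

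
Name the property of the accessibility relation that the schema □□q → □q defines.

Suppose □□q→□q is valid. Take Rxy and set V(q)={w : xR²w}. Then □□q at x, so □q at x, so q at y, i.e. ∃z(Rxz∧Rzy).

density: ∀x ∀y (Rxy → ∃z (Rxz ∧ Rzy))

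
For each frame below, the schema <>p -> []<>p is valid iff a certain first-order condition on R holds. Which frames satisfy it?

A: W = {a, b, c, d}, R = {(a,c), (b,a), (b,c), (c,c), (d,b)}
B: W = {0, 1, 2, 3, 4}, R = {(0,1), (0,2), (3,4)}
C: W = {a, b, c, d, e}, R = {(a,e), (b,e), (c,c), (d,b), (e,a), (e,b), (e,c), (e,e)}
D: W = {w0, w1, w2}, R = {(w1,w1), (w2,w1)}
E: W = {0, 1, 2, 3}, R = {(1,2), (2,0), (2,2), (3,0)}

This is the axiom for the Euclidean property; its first-order frame correspondent is forall x forall y forall z (Rxy & Rxz -> Ryz).
A: fails — Rbc and Rba but not Rca.
B: fails — R01 and R01 but not R11.
C: fails — Rdb and Rdb but not Rbb.
D: satisfies the condition.
E: fails — R20 and R22 but not R02.

D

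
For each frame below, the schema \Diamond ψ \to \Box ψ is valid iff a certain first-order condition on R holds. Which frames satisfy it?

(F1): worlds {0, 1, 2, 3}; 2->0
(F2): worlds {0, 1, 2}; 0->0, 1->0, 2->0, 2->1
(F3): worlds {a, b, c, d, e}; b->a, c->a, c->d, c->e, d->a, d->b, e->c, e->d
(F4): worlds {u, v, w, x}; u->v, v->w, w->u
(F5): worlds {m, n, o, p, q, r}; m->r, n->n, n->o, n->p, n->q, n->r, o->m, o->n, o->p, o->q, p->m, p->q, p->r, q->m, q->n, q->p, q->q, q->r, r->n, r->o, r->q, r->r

This is the axiom for partial functionality; its first-order frame correspondent is \forall x \forall y \forall z (Rxy \wedge Rxz \to y = z).
(F1): ✓.
(F2): fails — 2 sees both 0 and 1.
(F3): fails — c sees both a and d.
(F4): ✓.
(F5): fails — n sees both n and o.

(F1), (F4)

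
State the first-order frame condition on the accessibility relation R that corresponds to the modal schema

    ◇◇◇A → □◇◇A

∀x ∀y ∀z ((xR³y ∧ xRz) → ∃w (y = w ∧ zR²w))

This is a Sahlqvist (Geach-type) schema ◇^3□^0A → □^1◇^2A.
Minimal-valuation argument: fix x; take any y with xR^3y and any z with xR^1z. Set V(A) to the set of worlds R-reachable from y in exactly 0 steps. Then □^0A holds at y, so the antecedent holds at x; validity forces ◇^2A at z, giving a w with zR^2w and yR^0w.
First-order correspondent: ∀x ∀y ∀z ((xR³y ∧ xRz) → ∃w (y = w ∧ zR²w)).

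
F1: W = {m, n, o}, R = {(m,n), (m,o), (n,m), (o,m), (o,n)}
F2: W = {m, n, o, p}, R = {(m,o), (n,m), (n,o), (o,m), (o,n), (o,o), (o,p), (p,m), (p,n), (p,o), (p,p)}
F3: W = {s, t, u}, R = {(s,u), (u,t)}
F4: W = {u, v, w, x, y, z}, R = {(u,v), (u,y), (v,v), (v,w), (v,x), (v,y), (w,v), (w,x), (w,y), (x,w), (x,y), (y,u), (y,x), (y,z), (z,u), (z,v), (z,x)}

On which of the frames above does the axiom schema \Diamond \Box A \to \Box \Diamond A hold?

F2

This is the axiom for convergence; its first-order frame correspondent is \forall x \forall y \forall z (Rxy \wedge Rxz \to \exists w (Ryw \wedge Rzw)).
F1: fails — Rom and Ron but m and n have no common successor.
F2: holds.
F3: fails — Rut and Rut but t and t have no common successor.
F4: fails — Rvx and Rvy but x and y have no common successor.
Valid on: F2.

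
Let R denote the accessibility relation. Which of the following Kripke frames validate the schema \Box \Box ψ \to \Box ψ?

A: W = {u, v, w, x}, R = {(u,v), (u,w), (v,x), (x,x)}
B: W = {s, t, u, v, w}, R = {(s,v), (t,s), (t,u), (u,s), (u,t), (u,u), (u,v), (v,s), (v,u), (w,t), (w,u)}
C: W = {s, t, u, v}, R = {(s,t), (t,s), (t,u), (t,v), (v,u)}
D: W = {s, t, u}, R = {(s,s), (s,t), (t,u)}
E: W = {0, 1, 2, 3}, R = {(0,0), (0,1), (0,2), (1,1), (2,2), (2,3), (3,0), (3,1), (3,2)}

This is the axiom for density; its first-order frame correspondent is \forall x \forall y (Rxy \to \exists z (Rxz \wedge Rzy)).
A: fails — Ruv but no z with Ruz and Rzv.
B: fails — Rsv but no z with Rsz and Rzv.
C: fails — Rtv but no z with Rtz and Rzv.
D: fails — Rtu but no z with Rtz and Rzu.
E: ✓.
Valid on: E.

E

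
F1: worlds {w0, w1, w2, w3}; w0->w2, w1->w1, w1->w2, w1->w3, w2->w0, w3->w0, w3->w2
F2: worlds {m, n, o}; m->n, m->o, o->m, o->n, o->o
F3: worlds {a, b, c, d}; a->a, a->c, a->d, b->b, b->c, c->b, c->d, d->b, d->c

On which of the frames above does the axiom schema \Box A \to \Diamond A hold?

F1, F3

The schema corresponds to seriality: \forall x \exists y Rxy.
F1: holds.
F2: fails — world n has no successor.
F3: holds.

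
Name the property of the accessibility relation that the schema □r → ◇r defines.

Suppose □r→◇r is valid. At any x set V(r)=W. Then □r at x, so ◇r at x, so x has a successor.
The converse is a direct semantic check.
So the correspondent is seriality.

seriality: ∀x ∃y Rxy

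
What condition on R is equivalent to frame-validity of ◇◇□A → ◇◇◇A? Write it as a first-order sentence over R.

This is a Sahlqvist (Geach-type) schema ◇^2□^1A → □^0◇^3A.
First-order correspondent: ∀x ∀y (xR²y → ∃w (yRw ∧ xR³w)).

∀x ∀y (xR²y → ∃w (yRw ∧ xR³w))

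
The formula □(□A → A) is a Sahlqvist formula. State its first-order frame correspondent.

Shift-reflexivity

Suppose □(□A→A) is valid. Take Rxy and set V(A)={w : Ryw}. Then at y, □A holds; since □(□A→A) at x, □A→A at y, so A at y, i.e. Ryy.
The converse is a direct semantic check.
So the correspondent is shift-reflexivity.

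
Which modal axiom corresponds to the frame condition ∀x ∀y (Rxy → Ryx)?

r → □◇r

A defining formula is r → □◇r (the B axiom).
Suppose r→□◇r is valid. Take Rxy and set V(r)={x}. Then r at x, so □◇r at x, so ◇r at y, so some z with Ryz has r; z=x, i.e. Ryx.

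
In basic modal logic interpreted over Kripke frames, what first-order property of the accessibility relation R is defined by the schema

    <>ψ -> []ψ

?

Suppose ◇ψ→□ψ is valid. Take Rxy, Rxz and set V(ψ)={y}. Then ◇ψ at x, so □ψ at x, so ψ at z, i.e. z=y.
Conversely, on a frame with partial functionality the schema holds at every world under every valuation.
Frame condition: forall x forall y forall z (Rxy & Rxz -> y = z).

Partial functionality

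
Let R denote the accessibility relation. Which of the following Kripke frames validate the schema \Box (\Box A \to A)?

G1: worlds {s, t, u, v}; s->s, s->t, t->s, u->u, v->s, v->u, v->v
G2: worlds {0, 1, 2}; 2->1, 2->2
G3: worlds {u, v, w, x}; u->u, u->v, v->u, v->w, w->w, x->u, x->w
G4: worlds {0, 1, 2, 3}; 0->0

This is the axiom for shift-reflexivity; its first-order frame correspondent is \forall x \forall y (Rxy \to Ryy).
G1: fails — Rst but not Rtt.
G2: fails — R21 but not R11.
G3: fails — Ruv but not Rvv.
G4: satisfies the condition.

G4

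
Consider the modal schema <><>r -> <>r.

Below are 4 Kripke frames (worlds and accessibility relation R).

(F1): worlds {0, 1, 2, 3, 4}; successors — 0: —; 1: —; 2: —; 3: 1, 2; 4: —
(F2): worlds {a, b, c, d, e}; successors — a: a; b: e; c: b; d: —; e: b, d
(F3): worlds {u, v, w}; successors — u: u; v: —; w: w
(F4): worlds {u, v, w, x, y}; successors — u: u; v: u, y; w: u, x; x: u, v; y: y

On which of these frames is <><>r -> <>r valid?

This is the axiom for transitivity; its first-order frame correspondent is forall x forall y forall z (Rxy & Ryz -> Rxz).
(F1): satisfies the condition.
(F2): fails — Reb and Rbe but not Ree.
(F3): satisfies the condition.
(F4): fails — Rwx and Rxv but not Rwv.
Valid on: (F1), (F3).

(F1), (F3)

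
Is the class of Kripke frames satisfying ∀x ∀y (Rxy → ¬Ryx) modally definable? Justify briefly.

If a class were modally definable it would be closed under surjective bounded morphisms (Goldblatt–Thomason).
The 3-cycle (worlds w0,w1,w2 with w0→w1→w2→w0) is asymmetric. Mapping every world to a single reflexive point • is a surjective bounded morphism, and the reflexive point is not asymmetric (R•• but asymmetry requires ¬R••).
So no modal formula (or set of formulas) defines exactly the asymmetric frames.

No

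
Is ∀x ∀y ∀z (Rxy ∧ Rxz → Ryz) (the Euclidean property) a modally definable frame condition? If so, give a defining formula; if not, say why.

The condition is the Euclidean property. A defining modal formula is ◇q → □◇q.

Yes — defined by ◇q → □◇q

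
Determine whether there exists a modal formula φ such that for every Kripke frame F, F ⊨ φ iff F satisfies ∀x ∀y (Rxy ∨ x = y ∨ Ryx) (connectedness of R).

No — not modally definable

Modal frame validity is preserved under disjoint unions.
Take 3 disjoint single-world reflexive frames: each is trivially connected, but their disjoint union has 3 worlds with no edge between distinct components, so it is not connected.
So the class is not modally definable.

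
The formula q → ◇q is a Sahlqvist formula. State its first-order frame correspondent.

This is frame-equivalent to □q → q (substitute ¬q for q and contrapose).
Suppose □q→q is valid. At any x set V(q)={w : Rxw}. Then □q holds at x, so q holds at x, i.e. Rxx.
The converse is a direct semantic check.
Frame condition: ∀x Rxx.

reflexivity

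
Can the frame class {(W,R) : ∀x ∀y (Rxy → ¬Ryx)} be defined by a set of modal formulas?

Modal frame validity is preserved under surjective bounded morphisms.
The 4-cycle (worlds s,t,u,v with s→t→u→v→s) is asymmetric. Mapping every world to a single reflexive point • is a surjective bounded morphism, and the reflexive point is not asymmetric (R•• but asymmetry requires ¬R••).
So no modal formula (or set of formulas) defines exactly the asymmetric frames.

No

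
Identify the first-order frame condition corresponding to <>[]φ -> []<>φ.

Suppose ◇□φ→□◇φ is valid. Take Rxy, Rxz and set V(φ)={w : Ryw}. Then □φ at y so ◇□φ at x, so □◇φ at x, so ◇φ at z, giving w with Rzw and Ryw.

Convergence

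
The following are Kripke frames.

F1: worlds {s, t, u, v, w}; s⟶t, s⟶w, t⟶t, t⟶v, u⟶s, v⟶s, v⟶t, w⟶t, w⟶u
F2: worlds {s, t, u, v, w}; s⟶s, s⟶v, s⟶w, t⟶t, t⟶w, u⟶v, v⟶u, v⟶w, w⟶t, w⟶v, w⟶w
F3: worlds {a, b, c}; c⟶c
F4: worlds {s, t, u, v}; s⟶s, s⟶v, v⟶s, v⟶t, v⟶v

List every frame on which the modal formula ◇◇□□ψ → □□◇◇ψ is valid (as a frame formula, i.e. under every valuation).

F1, F2, F3

Frame correspondent (Sahlqvist): ∀x ∀y ∀z ((xR²y ∧ xR²z) → ∃w (yR²w ∧ zR²w)) — i.e. a generalized confluence (Geach) condition.
F1: condition met.
F2: condition met.
F3: condition met.
F4: fails — sR²s, sR²t but no w with sR²w and tR²w.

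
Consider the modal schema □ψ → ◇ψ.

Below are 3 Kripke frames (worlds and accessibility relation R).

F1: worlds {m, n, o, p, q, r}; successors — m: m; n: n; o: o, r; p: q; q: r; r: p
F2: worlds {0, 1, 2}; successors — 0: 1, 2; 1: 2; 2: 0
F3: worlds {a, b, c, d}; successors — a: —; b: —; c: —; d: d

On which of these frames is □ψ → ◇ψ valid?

Frame correspondent (Sahlqvist): ∀x ∃y Rxy — i.e. seriality.
F1: holds.
F2: holds.
F3: fails — world a has no successor.
Valid on: F1, F2.

F1, F2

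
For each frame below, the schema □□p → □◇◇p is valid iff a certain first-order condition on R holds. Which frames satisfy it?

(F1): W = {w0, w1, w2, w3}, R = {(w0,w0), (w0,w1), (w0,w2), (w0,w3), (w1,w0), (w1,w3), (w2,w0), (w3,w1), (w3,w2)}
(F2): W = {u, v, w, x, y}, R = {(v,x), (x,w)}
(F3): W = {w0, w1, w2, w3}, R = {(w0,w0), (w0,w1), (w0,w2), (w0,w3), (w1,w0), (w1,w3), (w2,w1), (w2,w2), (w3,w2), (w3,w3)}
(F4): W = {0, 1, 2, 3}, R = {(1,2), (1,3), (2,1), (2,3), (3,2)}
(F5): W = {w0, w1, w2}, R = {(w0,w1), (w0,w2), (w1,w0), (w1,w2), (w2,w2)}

The schema corresponds to a generalized confluence (Geach) condition: ∀x ∀z (xRz → ∃w (xR²w ∧ zR²w)).
(F1): satisfies the condition.
(F2): fails — vRx but no t with vR²t and xR²t.
(F3): satisfies the condition.
(F4): satisfies the condition.
(F5): satisfies the condition.
Valid on: (F1), (F3), (F4), (F5).

(F1), (F3), (F4), (F5)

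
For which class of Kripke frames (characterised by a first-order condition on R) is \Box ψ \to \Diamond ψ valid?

Suppose □ψ→◇ψ is valid. At any x set V(ψ)=W. Then □ψ at x, so ◇ψ at x, so x has a successor.
The converse is a direct semantic check.
So the correspondent is seriality.

seriality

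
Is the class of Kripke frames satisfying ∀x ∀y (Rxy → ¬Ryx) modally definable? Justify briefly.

Modal frame validity is preserved under surjective bounded morphisms.
The 3-cycle (worlds s,t,u with s→t→u→s) is asymmetric. Mapping every world to a single reflexive point • is a surjective bounded morphism, and the reflexive point is not asymmetric (R•• but asymmetry requires ¬R••).
So no modal formula (or set of formulas) defines exactly the asymmetric frames.

Not definable by any modal formula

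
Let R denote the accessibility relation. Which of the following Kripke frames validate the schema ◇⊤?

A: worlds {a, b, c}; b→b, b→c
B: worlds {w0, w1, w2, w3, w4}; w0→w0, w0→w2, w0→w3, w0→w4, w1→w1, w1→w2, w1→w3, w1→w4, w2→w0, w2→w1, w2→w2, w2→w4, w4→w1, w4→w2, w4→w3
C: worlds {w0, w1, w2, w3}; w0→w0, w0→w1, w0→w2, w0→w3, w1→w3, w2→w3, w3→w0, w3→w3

C

The schema corresponds to seriality: ∀x ∃y Rxy.
A: fails — world a has no successor.
B: fails — world w3 has no successor.
C: condition met.
Valid on: C.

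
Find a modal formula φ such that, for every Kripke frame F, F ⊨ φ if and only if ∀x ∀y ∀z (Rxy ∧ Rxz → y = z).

This is partial functionality; the standard corresponding axiom is CD: ◇q → □q.

◇q → □q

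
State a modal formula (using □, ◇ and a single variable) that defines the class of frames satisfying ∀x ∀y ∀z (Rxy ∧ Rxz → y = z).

A defining formula is ◇s → □s (the CD axiom).
Suppose ◇s→□s is valid. Take Rxy, Rxz and set V(s)={y}. Then ◇s at x, so □s at x, so s at z, i.e. z=y.

◇s → □s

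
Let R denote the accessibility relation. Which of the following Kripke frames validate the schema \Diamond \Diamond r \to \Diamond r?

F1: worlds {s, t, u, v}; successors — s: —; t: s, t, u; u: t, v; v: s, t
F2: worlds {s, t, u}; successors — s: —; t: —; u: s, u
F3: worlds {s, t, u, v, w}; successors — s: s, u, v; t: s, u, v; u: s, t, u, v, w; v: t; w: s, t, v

Frame correspondent (Sahlqvist): \forall x \forall y \forall z (Rxy \wedge Ryz \to Rxz) — i.e. transitivity.
F1: fails — Ruv and Rvs but not Rus.
F2: holds.
F3: fails — Rwt and Rtu but not Rwu.
Valid on: F2.

F2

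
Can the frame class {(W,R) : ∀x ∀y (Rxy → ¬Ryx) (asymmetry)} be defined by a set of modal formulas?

Not modally definable

Modal frame validity is preserved under surjective bounded morphisms.
The 3-cycle (worlds w0,w1,w2 with w0→w1→w2→w0) is asymmetric. Mapping every world to a single reflexive point • is a surjective bounded morphism, and the reflexive point is not asymmetric (R•• but asymmetry requires ¬R••).
Hence asymmetry is not modally definable.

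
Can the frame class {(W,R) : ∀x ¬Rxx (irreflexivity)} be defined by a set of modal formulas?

If a class were modally definable it would be closed under surjective bounded morphisms (Goldblatt–Thomason).
The 4-cycle (worlds a,b,c,d with a→b→c→d→a) is irreflexive, and the map sending every world to a single reflexive point • is a surjective bounded morphism (forth: every edge maps to (•,•); back: every world has a successor). So any modal formula valid on the 4-cycle is also valid on the reflexive point, which is not irreflexive.
So the class is not modally definable.

Not modally definable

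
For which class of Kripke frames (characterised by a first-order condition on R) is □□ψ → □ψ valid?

density: ∀x ∀y (Rxy → ∃z (Rxz ∧ Rzy))

Suppose □□ψ→□ψ is valid. Take Rxy and set V(ψ)={w : xR²w}. Then □□ψ at x, so □ψ at x, so ψ at y, i.e. ∃z(Rxz∧Rzy).
The converse is a direct semantic check.
So the correspondent is density.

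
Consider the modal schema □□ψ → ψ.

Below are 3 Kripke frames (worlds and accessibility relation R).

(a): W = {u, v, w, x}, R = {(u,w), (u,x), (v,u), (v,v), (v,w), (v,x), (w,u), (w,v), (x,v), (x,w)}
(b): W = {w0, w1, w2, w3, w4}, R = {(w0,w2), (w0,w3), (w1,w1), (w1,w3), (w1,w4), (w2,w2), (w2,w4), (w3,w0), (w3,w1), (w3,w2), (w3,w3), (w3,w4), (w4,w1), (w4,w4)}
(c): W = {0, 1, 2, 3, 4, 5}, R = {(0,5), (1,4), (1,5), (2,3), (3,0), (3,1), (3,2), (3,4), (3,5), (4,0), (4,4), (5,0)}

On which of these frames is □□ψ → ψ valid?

Frame correspondent (Sahlqvist): ∀x ∃w (xR²w ∧ x = w) — i.e. a generalized confluence (Geach) condition.
(a): ✓.
(b): ✓.
(c): fails — at 1 but no w with 1R²w and 1=w.

(a), (b)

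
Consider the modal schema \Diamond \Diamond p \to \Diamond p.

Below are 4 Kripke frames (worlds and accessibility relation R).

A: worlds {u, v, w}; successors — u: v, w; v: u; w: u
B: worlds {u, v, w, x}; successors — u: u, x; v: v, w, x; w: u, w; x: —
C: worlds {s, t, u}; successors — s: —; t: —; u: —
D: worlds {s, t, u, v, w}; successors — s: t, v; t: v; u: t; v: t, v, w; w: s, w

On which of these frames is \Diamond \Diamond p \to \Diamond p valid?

The schema corresponds to transitivity: \forall x \forall y \forall z (Rxy \wedge Ryz \to Rxz).
A: fails — Ruv and Rvu but not Ruu.
B: fails — Rwu and Rux but not Rwx.
C: condition met.
D: fails — Rtv and Rvw but not Rtw.

C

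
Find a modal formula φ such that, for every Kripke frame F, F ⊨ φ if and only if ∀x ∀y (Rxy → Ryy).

□(□ψ → ψ)

This is shift-reflexivity; the standard corresponding axiom is T□: □(□ψ → ψ).
Suppose □(□ψ→ψ) is valid. Take Rxy and set V(ψ)={w : Ryw}. Then at y, □ψ holds; since □(□ψ→ψ) at x, □ψ→ψ at y, so ψ at y, i.e. Ryy.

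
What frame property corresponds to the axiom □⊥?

emptiness of R

□⊥ is valid iff no world has any successor (otherwise □⊥ fails at any world with one).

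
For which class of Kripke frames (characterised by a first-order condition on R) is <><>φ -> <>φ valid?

transitivity: forall x forall y forall z (Rxy & Ryz -> Rxz)

This is a form of the 4 axiom.
Its frame correspondent is transitivity — forall x forall y forall z (Rxy & Ryz -> Rxz).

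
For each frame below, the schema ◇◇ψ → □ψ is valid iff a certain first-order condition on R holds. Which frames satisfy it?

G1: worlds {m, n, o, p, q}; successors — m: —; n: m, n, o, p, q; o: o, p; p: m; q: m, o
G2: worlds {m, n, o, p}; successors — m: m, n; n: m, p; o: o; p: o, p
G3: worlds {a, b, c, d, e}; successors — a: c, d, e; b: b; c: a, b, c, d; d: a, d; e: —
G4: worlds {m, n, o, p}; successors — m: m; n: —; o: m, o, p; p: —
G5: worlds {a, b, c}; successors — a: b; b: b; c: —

G5

The schema corresponds to a generalized confluence (Geach) condition: ∀x ∀y ∀z ((xR²y ∧ xRz) → ∃w (y = w ∧ z = w)).
G1: fails — nR²m, nRn but m ≠ n.
G2: fails — mR²m, mRn but m ≠ n.
G3: fails — aR²a, aRc but a ≠ c.
G4: fails — oR²m, oRo but m ≠ o.
G5: holds.
Valid on: G5.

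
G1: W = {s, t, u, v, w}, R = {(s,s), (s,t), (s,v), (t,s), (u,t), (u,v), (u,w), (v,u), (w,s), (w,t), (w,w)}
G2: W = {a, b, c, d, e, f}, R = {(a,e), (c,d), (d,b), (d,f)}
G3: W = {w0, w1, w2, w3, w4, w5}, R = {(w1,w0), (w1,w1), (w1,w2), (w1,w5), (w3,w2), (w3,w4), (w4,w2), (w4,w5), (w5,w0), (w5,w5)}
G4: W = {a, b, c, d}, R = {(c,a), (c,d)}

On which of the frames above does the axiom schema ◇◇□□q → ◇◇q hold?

Frame correspondent (Sahlqvist): ∀x ∀y (xR²y → ∃w (yR²w ∧ xR²w)) — i.e. a generalized confluence (Geach) condition.
G1: holds.
G2: fails — cR²b but no w with bR²w and cR²w.
G3: fails — w1R²w0 but no w with w0R²w and w1R²w.
G4: holds.
Valid on: G1, G4.

G1, G4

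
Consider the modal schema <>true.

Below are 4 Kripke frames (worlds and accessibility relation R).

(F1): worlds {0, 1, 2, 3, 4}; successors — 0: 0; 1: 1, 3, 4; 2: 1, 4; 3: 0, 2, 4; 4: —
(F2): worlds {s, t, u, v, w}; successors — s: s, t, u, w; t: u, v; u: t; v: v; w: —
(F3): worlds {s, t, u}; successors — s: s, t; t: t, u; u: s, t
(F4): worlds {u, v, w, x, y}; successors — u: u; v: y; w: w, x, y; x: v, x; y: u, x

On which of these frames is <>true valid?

The schema corresponds to seriality: forall x exists y Rxy.
(F1): fails — world 4 has no successor.
(F2): fails — world w has no successor.
(F3): holds.
(F4): holds.
Valid on: (F3), (F4).

(F3), (F4)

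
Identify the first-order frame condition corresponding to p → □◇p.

This is the B axiom.
Its frame correspondent is symmetry — ∀x ∀y (Rxy → Ryx).

symmetry: ∀x ∀y (Rxy → Ryx)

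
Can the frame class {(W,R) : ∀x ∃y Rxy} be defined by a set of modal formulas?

Yes, by □r → ◇r

This is a Sahlqvist condition; the D axiom □r → ◇r defines it.
Suppose □r→◇r is valid. At any x set V(r)=W. Then □r at x, so ◇r at x, so x has a successor.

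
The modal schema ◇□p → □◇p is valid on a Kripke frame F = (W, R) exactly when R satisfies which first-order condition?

Suppose ◇□p→□◇p is valid. Take Rxy, Rxz and set V(p)={w : Ryw}. Then □p at y so ◇□p at x, so □◇p at x, so ◇p at z, giving w with Rzw and Ryw.
Conversely, any frame satisfying ∀x ∀y ∀z (Rxy ∧ Rxz → ∃w (Ryw ∧ Rzw)) validates the schema.
So the correspondent is convergence.

convergence: ∀x ∀y ∀z (Rxy ∧ Rxz → ∃w (Ryw ∧ Rzw))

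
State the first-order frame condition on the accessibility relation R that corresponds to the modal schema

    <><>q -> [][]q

This is a Sahlqvist (Geach-type) schema ◇^2□^0q → □^2◇^0q.
First-order correspondent: forall x forall y forall z ((x R^2 y & x R^2 z) -> exists w (y = w & z = w)).

forall x forall y forall z ((x R^2 y & x R^2 z) -> exists w (y = w & z = w))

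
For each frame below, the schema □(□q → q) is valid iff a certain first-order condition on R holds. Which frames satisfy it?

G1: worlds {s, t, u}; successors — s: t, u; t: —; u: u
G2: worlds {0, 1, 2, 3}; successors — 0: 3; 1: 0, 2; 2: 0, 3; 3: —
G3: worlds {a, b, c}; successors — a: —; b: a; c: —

Frame correspondent (Sahlqvist): ∀x ∀y (Rxy → Ryy) — i.e. shift-reflexivity.
G1: fails — Rst but not Rtt.
G2: fails — R10 but not R00.
G3: fails — Rba but not Raa.

none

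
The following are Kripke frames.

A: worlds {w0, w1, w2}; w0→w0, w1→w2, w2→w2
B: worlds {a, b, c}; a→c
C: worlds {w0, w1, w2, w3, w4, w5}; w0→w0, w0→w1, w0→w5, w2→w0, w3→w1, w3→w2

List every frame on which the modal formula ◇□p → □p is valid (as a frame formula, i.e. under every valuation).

Frame correspondent (Sahlqvist): ∀x ∀y ∀z (Rxy ∧ Rxz → Ryz) — i.e. the Euclidean property.
A: ✓.
B: fails — Rac and Rac but not Rcc.
C: fails — Rw0w5 and Rw0w5 but not Rw5w5.

A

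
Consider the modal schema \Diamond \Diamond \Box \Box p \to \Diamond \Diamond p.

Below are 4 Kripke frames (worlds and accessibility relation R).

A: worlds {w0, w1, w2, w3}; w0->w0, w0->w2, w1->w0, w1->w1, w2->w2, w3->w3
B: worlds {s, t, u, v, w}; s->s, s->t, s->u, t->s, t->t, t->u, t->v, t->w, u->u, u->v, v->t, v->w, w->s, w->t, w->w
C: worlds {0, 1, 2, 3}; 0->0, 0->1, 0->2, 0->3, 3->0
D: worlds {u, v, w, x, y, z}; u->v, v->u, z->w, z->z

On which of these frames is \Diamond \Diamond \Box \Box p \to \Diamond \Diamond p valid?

A, B

This is the axiom for a generalized confluence (Geach) condition; its first-order frame correspondent is \forall x \forall y (x R^2 y \to \exists w (y R^2 w \wedge x R^2 w)).
A: satisfies the condition.
B: satisfies the condition.
C: fails — 0R²1 but no w with 1R²w and 0R²w.
D: fails — zR²w but no t with wR²t and zR²t.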